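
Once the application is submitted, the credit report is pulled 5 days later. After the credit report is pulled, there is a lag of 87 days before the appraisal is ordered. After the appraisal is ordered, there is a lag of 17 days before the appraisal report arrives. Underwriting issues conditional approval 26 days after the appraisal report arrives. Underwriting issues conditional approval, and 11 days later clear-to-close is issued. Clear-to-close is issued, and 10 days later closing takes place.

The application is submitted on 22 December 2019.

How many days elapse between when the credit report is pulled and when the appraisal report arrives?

104 days

Causal path: the credit report is pulled → the appraisal is ordered → the appraisal report arrives.
Total delay along the path: 87 + 17 = 104 days.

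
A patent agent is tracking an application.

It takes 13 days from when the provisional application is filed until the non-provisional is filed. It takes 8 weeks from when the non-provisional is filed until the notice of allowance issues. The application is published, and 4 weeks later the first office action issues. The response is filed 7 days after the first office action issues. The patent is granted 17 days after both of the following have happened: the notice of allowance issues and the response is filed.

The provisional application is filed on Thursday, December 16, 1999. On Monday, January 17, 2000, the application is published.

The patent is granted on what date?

The provisional application is filed: Dec 16, 1999.
The non-provisional is filed: Dec 16, 1999 + 13 days = Dec 29, 1999.
The notice of allowance issues: Dec 29, 1999 + 8 weeks = Feb 23, 2000.
The application is published: Jan 17, 2000.
The first office action issues: Jan 17, 2000 + 4 weeks = Feb 14, 2000.
The response is filed: Feb 14, 2000 + 7 days = Feb 21, 2000.
Both prerequisites met — the notice of allowance issues (Feb 23, 2000), the response is filed (Feb 21, 2000); the later is Feb 23, 2000.
The patent is granted: Feb 23, 2000 + 17 days = Mar 11, 2000.

Saturday, March 11, 2000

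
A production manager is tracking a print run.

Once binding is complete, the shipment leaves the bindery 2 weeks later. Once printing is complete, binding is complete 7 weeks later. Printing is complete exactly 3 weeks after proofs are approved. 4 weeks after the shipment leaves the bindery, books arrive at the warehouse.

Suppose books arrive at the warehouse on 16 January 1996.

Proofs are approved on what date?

Books arrive at the warehouse: Jan 16, 1996.
The shipment leaves the bindery: Jan 16, 1996 − 4 weeks = Dec 19, 1995.
Binding is complete: Dec 19, 1995 − 2 weeks = Dec 5, 1995.
Printing is complete: Dec 5, 1995 − 7 weeks = Oct 17, 1995.
Proofs are approved: Oct 17, 1995 − 3 weeks = Sep 26, 1995.

26 September 1995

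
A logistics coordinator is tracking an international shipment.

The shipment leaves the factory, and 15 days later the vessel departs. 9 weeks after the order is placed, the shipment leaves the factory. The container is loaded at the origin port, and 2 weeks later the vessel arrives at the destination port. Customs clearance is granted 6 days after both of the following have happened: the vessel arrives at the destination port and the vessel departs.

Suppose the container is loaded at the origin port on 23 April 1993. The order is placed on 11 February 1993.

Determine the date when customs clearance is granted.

13 May 1993

The container is loaded at the origin port: Apr 23, 1993.
The vessel arrives at the destination port: Apr 23, 1993 + 2 weeks = May 7, 1993.
The order is placed: Feb 11, 1993.
The shipment leaves the factory: Feb 11, 1993 + 9 weeks = Apr 15, 1993.
The vessel departs: Apr 15, 1993 + 15 days = Apr 30, 1993.
Both prerequisites met — the vessel arrives at the destination port (May 7, 1993), the vessel departs (Apr 30, 1993); the later is May 7, 1993.
Customs clearance is granted: May 7, 1993 + 6 days = May 13, 1993.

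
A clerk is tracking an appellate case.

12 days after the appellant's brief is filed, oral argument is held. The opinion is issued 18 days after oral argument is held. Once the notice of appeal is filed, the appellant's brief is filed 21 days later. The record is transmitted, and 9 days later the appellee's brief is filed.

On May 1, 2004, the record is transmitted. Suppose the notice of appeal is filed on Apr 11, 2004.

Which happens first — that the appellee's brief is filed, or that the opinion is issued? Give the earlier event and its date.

The appellee's brief is filed — May 10, 2004

The record is transmitted: May 1, 2004.
The appellee's brief is filed: May 1, 2004 + 9 days = May 10, 2004.
The notice of appeal is filed: Apr 11, 2004.
The appellant's brief is filed: Apr 11, 2004 + 21 days = May 2, 2004.
Oral argument is held: May 2, 2004 + 12 days = May 14, 2004.
The opinion is issued: May 14, 2004 + 18 days = Jun 1, 2004.
Comparing: the appellee's brief is filed on May 10, 2004 vs the opinion is issued on Jun 1, 2004. Earlier: the appellee's brief is filed.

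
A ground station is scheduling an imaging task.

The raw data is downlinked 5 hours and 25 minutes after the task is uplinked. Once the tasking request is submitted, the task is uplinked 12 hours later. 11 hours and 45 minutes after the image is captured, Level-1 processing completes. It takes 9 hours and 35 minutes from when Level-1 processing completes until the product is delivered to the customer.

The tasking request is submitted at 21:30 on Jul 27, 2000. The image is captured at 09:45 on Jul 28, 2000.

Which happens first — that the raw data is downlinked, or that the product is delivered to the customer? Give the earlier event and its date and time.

The tasking request is submitted: 21:30 Jul 27, 2000.
The task is uplinked: 21:30 Jul 27, 2000 + 12h = 09:30 Jul 28, 2000.
The raw data is downlinked: 09:30 Jul 28, 2000 + 5h25m = 14:55 Jul 28, 2000.
The image is captured: 09:45 Jul 28, 2000.
Level-1 processing completes: 09:45 Jul 28, 2000 + 11h45m = 21:30 Jul 28, 2000.
The product is delivered to the customer: 21:30 Jul 28, 2000 + 9h35m = 07:05 Jul 29, 2000.
Comparing: the raw data is downlinked at 14:55 Jul 28, 2000 vs the product is delivered to the customer at 07:05 Jul 29, 2000. Earlier: the raw data is downlinked.

The raw data is downlinked — 14:55 on Jul 28, 2000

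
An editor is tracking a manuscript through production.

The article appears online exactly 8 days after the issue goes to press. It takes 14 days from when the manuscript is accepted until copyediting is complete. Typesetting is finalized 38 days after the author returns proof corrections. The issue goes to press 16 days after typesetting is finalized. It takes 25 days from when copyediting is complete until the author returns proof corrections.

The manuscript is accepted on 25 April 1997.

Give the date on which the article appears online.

The manuscript is accepted: Apr 25, 1997.
Copyediting is complete: Apr 25, 1997 + 14 days = May 9, 1997.
The author returns proof corrections: May 9, 1997 + 25 days = Jun 3, 1997.
Typesetting is finalized: Jun 3, 1997 + 38 days = Jul 11, 1997.
The issue goes to press: Jul 11, 1997 + 16 days = Jul 27, 1997.
The article appears online: Jul 27, 1997 + 8 days = Aug 4, 1997.

4 August 1997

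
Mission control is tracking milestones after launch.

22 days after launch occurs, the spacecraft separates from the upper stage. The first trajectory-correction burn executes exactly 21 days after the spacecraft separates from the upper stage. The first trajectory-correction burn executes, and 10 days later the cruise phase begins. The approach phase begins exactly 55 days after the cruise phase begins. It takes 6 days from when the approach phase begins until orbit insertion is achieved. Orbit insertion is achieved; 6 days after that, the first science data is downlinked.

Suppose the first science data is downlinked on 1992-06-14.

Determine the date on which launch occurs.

The first science data is downlinked: Jun 14, 1992.
Orbit insertion is achieved: Jun 14, 1992 − 6 days = Jun 8, 1992.
The approach phase begins: Jun 8, 1992 − 6 days = Jun 2, 1992.
The cruise phase begins: Jun 2, 1992 − 55 days = Apr 8, 1992.
The first trajectory-correction burn executes: Apr 8, 1992 − 10 days = Mar 29, 1992.
The spacecraft separates from the upper stage: Mar 29, 1992 − 21 days = Mar 8, 1992.
Launch occurs: Mar 8, 1992 − 22 days = Feb 15, 1992.

1992-02-15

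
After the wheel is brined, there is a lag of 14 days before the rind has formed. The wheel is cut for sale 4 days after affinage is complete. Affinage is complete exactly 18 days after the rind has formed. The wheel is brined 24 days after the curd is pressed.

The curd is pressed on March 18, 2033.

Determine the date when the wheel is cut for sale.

May 17, 2033

The curd is pressed: Mar 18, 2033.
The wheel is brined: Mar 18, 2033 + 24 days = Apr 11, 2033.
The rind has formed: Apr 11, 2033 + 14 days = Apr 25, 2033.
Affinage is complete: Apr 25, 2033 + 18 days = May 13, 2033.
The wheel is cut for sale: May 13, 2033 + 4 days = May 17, 2033.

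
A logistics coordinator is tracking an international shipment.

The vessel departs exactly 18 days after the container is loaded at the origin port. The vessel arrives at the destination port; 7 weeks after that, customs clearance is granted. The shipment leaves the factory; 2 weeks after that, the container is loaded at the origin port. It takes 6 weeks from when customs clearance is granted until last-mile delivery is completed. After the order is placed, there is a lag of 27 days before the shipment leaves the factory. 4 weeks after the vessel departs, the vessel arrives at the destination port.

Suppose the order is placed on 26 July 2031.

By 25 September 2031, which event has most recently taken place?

The order is placed: Jul 26, 2031.
The shipment leaves the factory: Jul 26, 2031 + 27 days = Aug 22, 2031.
The container is loaded at the origin port: Aug 22, 2031 + 2 weeks = Sep 5, 2031.
The vessel departs: Sep 5, 2031 + 18 days = Sep 23, 2031.
The vessel arrives at the destination port: Sep 23, 2031 + 4 weeks = Oct 21, 2031.
Customs clearance is granted: Oct 21, 2031 + 7 weeks = Dec 9, 2031.
Last-mile delivery is completed: Dec 9, 2031 + 6 weeks = Jan 20, 2032.
Sep 25, 2031 falls between when the vessel departs (Sep 23, 2031) and when the vessel arrives at the destination port (Oct 21, 2031).

The vessel departs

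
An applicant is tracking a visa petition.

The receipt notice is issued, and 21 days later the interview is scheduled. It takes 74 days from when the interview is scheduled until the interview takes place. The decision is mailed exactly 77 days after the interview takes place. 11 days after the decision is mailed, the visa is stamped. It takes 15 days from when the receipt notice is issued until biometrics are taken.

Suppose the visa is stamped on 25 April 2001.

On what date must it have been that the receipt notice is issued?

The visa is stamped: Apr 25, 2001.
The decision is mailed: Apr 25, 2001 − 11 days = Apr 14, 2001.
The interview takes place: Apr 14, 2001 − 77 days = Jan 27, 2001.
The interview is scheduled: Jan 27, 2001 − 74 days = Nov 14, 2000.
The receipt notice is issued: Nov 14, 2000 − 21 days = Oct 24, 2000.

24 October 2000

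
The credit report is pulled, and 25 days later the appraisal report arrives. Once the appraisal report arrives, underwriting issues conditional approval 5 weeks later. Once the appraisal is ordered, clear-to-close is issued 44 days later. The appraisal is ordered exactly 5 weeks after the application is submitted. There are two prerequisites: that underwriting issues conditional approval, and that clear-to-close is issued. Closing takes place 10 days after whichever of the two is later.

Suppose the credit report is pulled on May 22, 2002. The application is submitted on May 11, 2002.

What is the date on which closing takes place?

The credit report is pulled: May 22, 2002.
The appraisal report arrives: May 22, 2002 + 25 days = Jun 16, 2002.
Underwriting issues conditional approval: Jun 16, 2002 + 5 weeks = Jul 21, 2002.
The application is submitted: May 11, 2002.
The appraisal is ordered: May 11, 2002 + 5 weeks = Jun 15, 2002.
Clear-to-close is issued: Jun 15, 2002 + 44 days = Jul 29, 2002.
Both prerequisites met — underwriting issues conditional approval (Jul 21, 2002), clear-to-close is issued (Jul 29, 2002); the later is Jul 29, 2002.
Closing takes place: Jul 29, 2002 + 10 days = Aug 8, 2002.

August 8, 2002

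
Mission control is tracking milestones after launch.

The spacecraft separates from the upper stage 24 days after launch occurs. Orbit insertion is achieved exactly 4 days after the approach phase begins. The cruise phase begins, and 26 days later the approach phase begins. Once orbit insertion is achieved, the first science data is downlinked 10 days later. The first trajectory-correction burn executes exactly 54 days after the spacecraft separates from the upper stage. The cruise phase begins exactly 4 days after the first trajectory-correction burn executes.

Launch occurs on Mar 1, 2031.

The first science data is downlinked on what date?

Jul 1, 2031

Launch occurs: Mar 1, 2031.
The spacecraft separates from the upper stage: Mar 1, 2031 + 24 days = Mar 25, 2031.
The first trajectory-correction burn executes: Mar 25, 2031 + 54 days = May 18, 2031.
The cruise phase begins: May 18, 2031 + 4 days = May 22, 2031.
The approach phase begins: May 22, 2031 + 26 days = Jun 17, 2031.
Orbit insertion is achieved: Jun 17, 2031 + 4 days = Jun 21, 2031.
The first science data is downlinked: Jun 21, 2031 + 10 days = Jul 1, 2031.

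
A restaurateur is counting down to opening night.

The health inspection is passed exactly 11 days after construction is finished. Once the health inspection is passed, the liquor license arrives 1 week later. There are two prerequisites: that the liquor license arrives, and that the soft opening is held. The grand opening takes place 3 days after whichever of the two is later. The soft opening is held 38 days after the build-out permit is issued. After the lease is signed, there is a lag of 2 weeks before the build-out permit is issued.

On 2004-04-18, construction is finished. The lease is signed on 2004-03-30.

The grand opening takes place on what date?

Construction is finished: Apr 18, 2004.
The health inspection is passed: Apr 18, 2004 + 11 days = Apr 29, 2004.
The liquor license arrives: Apr 29, 2004 + 1 week = May 6, 2004.
The lease is signed: Mar 30, 2004.
The build-out permit is issued: Mar 30, 2004 + 2 weeks = Apr 13, 2004.
The soft opening is held: Apr 13, 2004 + 38 days = May 21, 2004.
Both prerequisites met — the liquor license arrives (May 6, 2004), the soft opening is held (May 21, 2004); the later is May 21, 2004.
The grand opening takes place: May 21, 2004 + 3 days = May 24, 2004.

2004-05-24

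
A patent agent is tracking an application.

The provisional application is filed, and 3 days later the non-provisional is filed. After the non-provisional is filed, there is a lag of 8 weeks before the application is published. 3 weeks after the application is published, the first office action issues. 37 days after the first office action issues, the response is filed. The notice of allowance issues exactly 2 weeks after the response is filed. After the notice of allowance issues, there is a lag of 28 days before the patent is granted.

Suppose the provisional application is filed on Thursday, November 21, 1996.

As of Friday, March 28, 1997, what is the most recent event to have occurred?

The provisional application is filed: Nov 21, 1996.
The non-provisional is filed: Nov 21, 1996 + 3 days = Nov 24, 1996.
The application is published: Nov 24, 1996 + 8 weeks = Jan 19, 1997.
The first office action issues: Jan 19, 1997 + 3 weeks = Feb 9, 1997.
The response is filed: Feb 9, 1997 + 37 days = Mar 18, 1997.
The notice of allowance issues: Mar 18, 1997 + 2 weeks = Apr 1, 1997.
The patent is granted: Apr 1, 1997 + 28 days = Apr 29, 1997.
Mar 28, 1997 falls between when the response is filed (Mar 18, 1997) and when the notice of allowance issues (Apr 1, 1997).

The response is filed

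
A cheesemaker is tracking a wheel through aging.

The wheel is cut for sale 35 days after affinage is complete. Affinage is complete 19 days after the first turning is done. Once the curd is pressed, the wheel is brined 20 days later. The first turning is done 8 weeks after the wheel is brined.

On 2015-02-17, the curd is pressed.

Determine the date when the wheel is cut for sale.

2015-06-27

The curd is pressed: Feb 17, 2015.
The wheel is brined: Feb 17, 2015 + 20 days = Mar 9, 2015.
The first turning is done: Mar 9, 2015 + 8 weeks = May 4, 2015.
Affinage is complete: May 4, 2015 + 19 days = May 23, 2015.
The wheel is cut for sale: May 23, 2015 + 35 days = Jun 27, 2015.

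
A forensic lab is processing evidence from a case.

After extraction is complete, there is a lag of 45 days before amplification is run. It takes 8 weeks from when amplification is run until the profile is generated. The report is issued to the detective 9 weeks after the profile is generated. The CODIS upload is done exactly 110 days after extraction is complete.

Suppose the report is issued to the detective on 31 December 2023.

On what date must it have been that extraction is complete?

20 July 2023

The report is issued to the detective: Dec 31, 2023.
The profile is generated: Dec 31, 2023 − 9 weeks = Oct 29, 2023.
Amplification is run: Oct 29, 2023 − 8 weeks = Sep 3, 2023.
Extraction is complete: Sep 3, 2023 − 45 days = Jul 20, 2023.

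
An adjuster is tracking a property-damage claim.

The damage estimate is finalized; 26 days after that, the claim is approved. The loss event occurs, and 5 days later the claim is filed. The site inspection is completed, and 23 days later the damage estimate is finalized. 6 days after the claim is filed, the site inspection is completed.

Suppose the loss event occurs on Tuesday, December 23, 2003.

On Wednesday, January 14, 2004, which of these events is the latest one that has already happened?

The site inspection is completed

The loss event occurs: Dec 23, 2003.
The claim is filed: Dec 23, 2003 + 5 days = Dec 28, 2003.
The site inspection is completed: Dec 28, 2003 + 6 days = Jan 3, 2004.
The damage estimate is finalized: Jan 3, 2004 + 23 days = Jan 26, 2004.
The claim is approved: Jan 26, 2004 + 26 days = Feb 21, 2004.
Jan 14, 2004 falls between when the site inspection is completed (Jan 3, 2004) and when the damage estimate is finalized (Jan 26, 2004).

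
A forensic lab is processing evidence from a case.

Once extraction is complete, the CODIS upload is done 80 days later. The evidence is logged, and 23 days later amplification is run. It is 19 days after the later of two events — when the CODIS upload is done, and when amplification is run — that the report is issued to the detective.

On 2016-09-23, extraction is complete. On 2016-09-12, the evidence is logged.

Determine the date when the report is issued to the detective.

2016-12-31

Extraction is complete: Sep 23, 2016.
The CODIS upload is done: Sep 23, 2016 + 80 days = Dec 12, 2016.
The evidence is logged: Sep 12, 2016.
Amplification is run: Sep 12, 2016 + 23 days = Oct 5, 2016.
Both prerequisites met — the CODIS upload is done (Dec 12, 2016), amplification is run (Oct 5, 2016); the later is Dec 12, 2016.
The report is issued to the detective: Dec 12, 2016 + 19 days = Dec 31, 2016.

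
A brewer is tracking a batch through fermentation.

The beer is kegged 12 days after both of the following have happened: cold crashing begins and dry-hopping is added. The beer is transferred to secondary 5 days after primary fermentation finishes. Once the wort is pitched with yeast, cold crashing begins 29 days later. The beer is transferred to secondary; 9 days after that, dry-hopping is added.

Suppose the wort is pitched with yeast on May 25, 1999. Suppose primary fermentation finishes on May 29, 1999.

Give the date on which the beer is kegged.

The wort is pitched with yeast: May 25, 1999.
Cold crashing begins: May 25, 1999 + 29 days = Jun 23, 1999.
Primary fermentation finishes: May 29, 1999.
The beer is transferred to secondary: May 29, 1999 + 5 days = Jun 3, 1999.
Dry-hopping is added: Jun 3, 1999 + 9 days = Jun 12, 1999.
Both prerequisites met — cold crashing begins (Jun 23, 1999), dry-hopping is added (Jun 12, 1999); the later is Jun 23, 1999.
The beer is kegged: Jun 23, 1999 + 12 days = Jul 5, 1999.

July 5, 1999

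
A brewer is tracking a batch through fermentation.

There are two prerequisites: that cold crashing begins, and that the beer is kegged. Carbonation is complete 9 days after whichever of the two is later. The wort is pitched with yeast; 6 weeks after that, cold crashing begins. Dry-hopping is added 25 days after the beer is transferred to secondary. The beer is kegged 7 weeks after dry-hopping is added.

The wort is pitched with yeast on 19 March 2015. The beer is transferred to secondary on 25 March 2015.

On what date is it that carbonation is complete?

The wort is pitched with yeast: Mar 19, 2015.
Cold crashing begins: Mar 19, 2015 + 6 weeks = Apr 30, 2015.
The beer is transferred to secondary: Mar 25, 2015.
Dry-hopping is added: Mar 25, 2015 + 25 days = Apr 19, 2015.
The beer is kegged: Apr 19, 2015 + 7 weeks = Jun 7, 2015.
Both prerequisites met — cold crashing begins (Apr 30, 2015), the beer is kegged (Jun 7, 2015); the later is Jun 7, 2015.
Carbonation is complete: Jun 7, 2015 + 9 days = Jun 16, 2015.

16 June 2015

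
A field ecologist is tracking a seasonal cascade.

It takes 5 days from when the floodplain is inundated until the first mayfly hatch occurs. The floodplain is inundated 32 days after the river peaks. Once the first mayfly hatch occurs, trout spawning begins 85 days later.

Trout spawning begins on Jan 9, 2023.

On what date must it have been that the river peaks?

Sep 9, 2022

Trout spawning begins: Jan 9, 2023.
The first mayfly hatch occurs: Jan 9, 2023 − 85 days = Oct 16, 2022.
The floodplain is inundated: Oct 16, 2022 − 5 days = Oct 11, 2022.
The river peaks: Oct 11, 2022 − 32 days = Sep 9, 2022.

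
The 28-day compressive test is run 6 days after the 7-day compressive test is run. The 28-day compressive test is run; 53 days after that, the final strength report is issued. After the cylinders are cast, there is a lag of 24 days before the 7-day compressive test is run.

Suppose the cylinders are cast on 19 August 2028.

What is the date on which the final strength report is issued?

The cylinders are cast: Aug 19, 2028.
The 7-day compressive test is run: Aug 19, 2028 + 24 days = Sep 12, 2028.
The 28-day compressive test is run: Sep 12, 2028 + 6 days = Sep 18, 2028.
The final strength report is issued: Sep 18, 2028 + 53 days = Nov 10, 2028.

10 November 2028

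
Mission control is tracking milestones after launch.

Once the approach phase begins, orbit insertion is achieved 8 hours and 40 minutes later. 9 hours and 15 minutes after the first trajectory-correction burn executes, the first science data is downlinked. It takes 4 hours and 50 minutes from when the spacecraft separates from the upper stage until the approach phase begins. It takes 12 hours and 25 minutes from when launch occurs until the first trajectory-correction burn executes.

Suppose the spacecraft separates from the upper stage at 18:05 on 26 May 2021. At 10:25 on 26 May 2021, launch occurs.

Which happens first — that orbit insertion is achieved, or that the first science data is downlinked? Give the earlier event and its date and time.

The spacecraft separates from the upper stage: 18:05 May 26, 2021.
The approach phase begins: 18:05 May 26, 2021 + 4h50m = 22:55 May 26, 2021.
Orbit insertion is achieved: 22:55 May 26, 2021 + 8h40m = 07:35 May 27, 2021.
Launch occurs: 10:25 May 26, 2021.
The first trajectory-correction burn executes: 10:25 May 26, 2021 + 12h25m = 22:50 May 26, 2021.
The first science data is downlinked: 22:50 May 26, 2021 + 9h15m = 08:05 May 27, 2021.
Comparing: orbit insertion is achieved at 07:35 May 27, 2021 vs the first science data is downlinked at 08:05 May 27, 2021. Earlier: orbit insertion is achieved.

Orbit insertion is achieved — 07:35 on 27 May 2021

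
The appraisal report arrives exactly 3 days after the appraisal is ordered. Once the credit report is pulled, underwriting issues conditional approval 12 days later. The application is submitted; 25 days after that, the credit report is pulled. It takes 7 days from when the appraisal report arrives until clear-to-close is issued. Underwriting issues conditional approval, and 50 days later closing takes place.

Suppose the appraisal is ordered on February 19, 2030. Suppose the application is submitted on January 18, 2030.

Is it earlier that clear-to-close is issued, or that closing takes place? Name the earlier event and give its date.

Clear-to-close is issued — March 1, 2030

The appraisal is ordered: Feb 19, 2030.
The appraisal report arrives: Feb 19, 2030 + 3 days = Feb 22, 2030.
Clear-to-close is issued: Feb 22, 2030 + 7 days = Mar 1, 2030.
The application is submitted: Jan 18, 2030.
The credit report is pulled: Jan 18, 2030 + 25 days = Feb 12, 2030.
Underwriting issues conditional approval: Feb 12, 2030 + 12 days = Feb 24, 2030.
Closing takes place: Feb 24, 2030 + 50 days = Apr 15, 2030.
Comparing: clear-to-close is issued on Mar 1, 2030 vs closing takes place on Apr 15, 2030. Earlier: clear-to-close is issued.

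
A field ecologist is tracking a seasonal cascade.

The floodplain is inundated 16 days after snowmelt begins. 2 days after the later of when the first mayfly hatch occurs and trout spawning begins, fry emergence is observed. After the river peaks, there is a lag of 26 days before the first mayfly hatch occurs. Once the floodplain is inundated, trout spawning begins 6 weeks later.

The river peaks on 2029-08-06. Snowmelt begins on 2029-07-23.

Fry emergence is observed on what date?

2029-09-21

The river peaks: Aug 6, 2029.
The first mayfly hatch occurs: Aug 6, 2029 + 26 days = Sep 1, 2029.
Snowmelt begins: Jul 23, 2029.
The floodplain is inundated: Jul 23, 2029 + 16 days = Aug 8, 2029.
Trout spawning begins: Aug 8, 2029 + 6 weeks = Sep 19, 2029.
Both prerequisites met — the first mayfly hatch occurs (Sep 1, 2029), trout spawning begins (Sep 19, 2029); the later is Sep 19, 2029.
Fry emergence is observed: Sep 19, 2029 + 2 days = Sep 21, 2029.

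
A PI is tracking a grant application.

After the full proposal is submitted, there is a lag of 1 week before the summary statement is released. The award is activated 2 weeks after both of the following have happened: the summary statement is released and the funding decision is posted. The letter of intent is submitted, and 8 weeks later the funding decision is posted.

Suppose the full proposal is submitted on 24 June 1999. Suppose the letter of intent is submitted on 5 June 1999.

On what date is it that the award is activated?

14 August 1999

The full proposal is submitted: Jun 24, 1999.
The summary statement is released: Jun 24, 1999 + 1 week = Jul 1, 1999.
The letter of intent is submitted: Jun 5, 1999.
The funding decision is posted: Jun 5, 1999 + 8 weeks = Jul 31, 1999.
Both prerequisites met — the summary statement is released (Jul 1, 1999), the funding decision is posted (Jul 31, 1999); the later is Jul 31, 1999.
The award is activated: Jul 31, 1999 + 2 weeks = Aug 14, 1999.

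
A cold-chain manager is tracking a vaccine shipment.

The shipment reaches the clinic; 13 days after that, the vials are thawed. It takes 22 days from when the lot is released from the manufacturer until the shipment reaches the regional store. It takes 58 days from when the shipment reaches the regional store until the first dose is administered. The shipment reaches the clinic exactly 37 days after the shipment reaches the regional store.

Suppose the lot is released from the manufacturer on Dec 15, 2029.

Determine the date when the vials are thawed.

The lot is released from the manufacturer: Dec 15, 2029.
The shipment reaches the regional store: Dec 15, 2029 + 22 days = Jan 6, 2030.
The shipment reaches the clinic: Jan 6, 2030 + 37 days = Feb 12, 2030.
The vials are thawed: Feb 12, 2030 + 13 days = Feb 25, 2030.

Feb 25, 2030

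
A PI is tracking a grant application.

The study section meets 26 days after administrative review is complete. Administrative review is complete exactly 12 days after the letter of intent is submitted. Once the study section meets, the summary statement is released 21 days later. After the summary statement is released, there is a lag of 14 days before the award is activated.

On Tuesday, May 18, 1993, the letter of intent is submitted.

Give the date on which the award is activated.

The letter of intent is submitted: May 18, 1993.
Administrative review is complete: May 18, 1993 + 12 days = May 30, 1993.
The study section meets: May 30, 1993 + 26 days = Jun 25, 1993.
The summary statement is released: Jun 25, 1993 + 21 days = Jul 16, 1993.
The award is activated: Jul 16, 1993 + 14 days = Jul 30, 1993.

Friday, July 30, 1993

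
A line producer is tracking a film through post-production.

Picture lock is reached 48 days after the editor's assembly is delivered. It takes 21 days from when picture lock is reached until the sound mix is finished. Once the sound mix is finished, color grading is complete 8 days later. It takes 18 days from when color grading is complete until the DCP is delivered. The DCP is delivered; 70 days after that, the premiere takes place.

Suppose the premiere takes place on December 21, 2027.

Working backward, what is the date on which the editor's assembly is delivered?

The premiere takes place: Dec 21, 2027.
The DCP is delivered: Dec 21, 2027 − 70 days = Oct 12, 2027.
Color grading is complete: Oct 12, 2027 − 18 days = Sep 24, 2027.
The sound mix is finished: Sep 24, 2027 − 8 days = Sep 16, 2027.
Picture lock is reached: Sep 16, 2027 − 21 days = Aug 26, 2027.
The editor's assembly is delivered: Aug 26, 2027 − 48 days = Jul 9, 2027.

July 9, 2027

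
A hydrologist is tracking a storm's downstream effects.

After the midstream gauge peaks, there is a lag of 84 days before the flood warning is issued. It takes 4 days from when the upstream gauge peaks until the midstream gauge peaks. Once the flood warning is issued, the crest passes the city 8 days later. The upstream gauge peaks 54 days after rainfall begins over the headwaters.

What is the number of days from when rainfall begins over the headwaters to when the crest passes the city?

Causal path: rainfall begins over the headwaters → the upstream gauge peaks → the midstream gauge peaks → the flood warning is issued → the crest passes the city.
Total delay along the path: 54 + 4 + 84 + 8 = 150 days.

150 days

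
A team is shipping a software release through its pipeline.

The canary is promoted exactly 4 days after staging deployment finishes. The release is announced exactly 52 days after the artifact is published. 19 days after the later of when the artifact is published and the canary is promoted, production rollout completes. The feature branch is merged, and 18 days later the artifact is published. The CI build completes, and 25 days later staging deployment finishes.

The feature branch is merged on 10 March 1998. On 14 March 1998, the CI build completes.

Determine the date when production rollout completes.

1 May 1998

The feature branch is merged: Mar 10, 1998.
The artifact is published: Mar 10, 1998 + 18 days = Mar 28, 1998.
The CI build completes: Mar 14, 1998.
Staging deployment finishes: Mar 14, 1998 + 25 days = Apr 8, 1998.
The canary is promoted: Apr 8, 1998 + 4 days = Apr 12, 1998.
Both prerequisites met — the artifact is published (Mar 28, 1998), the canary is promoted (Apr 12, 1998); the later is Apr 12, 1998.
Production rollout completes: Apr 12, 1998 + 19 days = May 1, 1998.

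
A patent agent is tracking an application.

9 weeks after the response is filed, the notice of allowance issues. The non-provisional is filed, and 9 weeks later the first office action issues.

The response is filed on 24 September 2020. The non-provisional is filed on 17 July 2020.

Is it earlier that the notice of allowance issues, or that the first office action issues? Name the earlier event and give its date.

The response is filed: Sep 24, 2020.
The notice of allowance issues: Sep 24, 2020 + 9 weeks = Nov 26, 2020.
The non-provisional is filed: Jul 17, 2020.
The first office action issues: Jul 17, 2020 + 9 weeks = Sep 18, 2020.
Comparing: the notice of allowance issues on Nov 26, 2020 vs the first office action issues on Sep 18, 2020. Earlier: the first office action issues.

The first office action issues — 18 September 2020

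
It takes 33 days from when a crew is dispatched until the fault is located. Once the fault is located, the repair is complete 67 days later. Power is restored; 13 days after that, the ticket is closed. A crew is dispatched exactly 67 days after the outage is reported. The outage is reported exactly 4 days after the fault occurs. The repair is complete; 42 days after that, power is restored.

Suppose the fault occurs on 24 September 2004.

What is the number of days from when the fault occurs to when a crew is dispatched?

71 days

Causal path: the fault occurs → the outage is reported → a crew is dispatched.
Total delay along the path: 4 + 67 = 71 days.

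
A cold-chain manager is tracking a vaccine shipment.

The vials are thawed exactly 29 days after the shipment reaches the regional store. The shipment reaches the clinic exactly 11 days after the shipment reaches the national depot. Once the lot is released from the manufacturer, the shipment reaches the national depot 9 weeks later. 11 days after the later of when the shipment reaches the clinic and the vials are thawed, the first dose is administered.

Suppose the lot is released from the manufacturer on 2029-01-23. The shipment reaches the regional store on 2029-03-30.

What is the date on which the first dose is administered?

2029-05-09

The lot is released from the manufacturer: Jan 23, 2029.
The shipment reaches the national depot: Jan 23, 2029 + 9 weeks = Mar 27, 2029.
The shipment reaches the clinic: Mar 27, 2029 + 11 days = Apr 7, 2029.
The shipment reaches the regional store: Mar 30, 2029.
The vials are thawed: Mar 30, 2029 + 29 days = Apr 28, 2029.
Both prerequisites met — the shipment reaches the clinic (Apr 7, 2029), the vials are thawed (Apr 28, 2029); the later is Apr 28, 2029.
The first dose is administered: Apr 28, 2029 + 11 days = May 9, 2029.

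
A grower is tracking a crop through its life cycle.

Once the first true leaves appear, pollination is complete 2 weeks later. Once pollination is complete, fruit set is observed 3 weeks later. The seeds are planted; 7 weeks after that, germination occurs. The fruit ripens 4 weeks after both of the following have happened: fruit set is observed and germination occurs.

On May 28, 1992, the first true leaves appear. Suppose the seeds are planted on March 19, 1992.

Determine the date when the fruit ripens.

The first true leaves appear: May 28, 1992.
Pollination is complete: May 28, 1992 + 2 weeks = Jun 11, 1992.
Fruit set is observed: Jun 11, 1992 + 3 weeks = Jul 2, 1992.
The seeds are planted: Mar 19, 1992.
Germination occurs: Mar 19, 1992 + 7 weeks = May 7, 1992.
Both prerequisites met — fruit set is observed (Jul 2, 1992), germination occurs (May 7, 1992); the later is Jul 2, 1992.
The fruit ripens: Jul 2, 1992 + 4 weeks = Jul 30, 1992.

July 30, 1992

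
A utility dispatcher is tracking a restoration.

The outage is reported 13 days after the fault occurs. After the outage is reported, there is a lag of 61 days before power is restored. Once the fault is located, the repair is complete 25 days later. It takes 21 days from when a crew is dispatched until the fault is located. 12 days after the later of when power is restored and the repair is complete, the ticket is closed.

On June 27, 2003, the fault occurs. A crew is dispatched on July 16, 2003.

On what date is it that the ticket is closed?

September 21, 2003

The fault occurs: Jun 27, 2003.
The outage is reported: Jun 27, 2003 + 13 days = Jul 10, 2003.
Power is restored: Jul 10, 2003 + 61 days = Sep 9, 2003.
A crew is dispatched: Jul 16, 2003.
The fault is located: Jul 16, 2003 + 21 days = Aug 6, 2003.
The repair is complete: Aug 6, 2003 + 25 days = Aug 31, 2003.
Both prerequisites met — power is restored (Sep 9, 2003), the repair is complete (Aug 31, 2003); the later is Sep 9, 2003.
The ticket is closed: Sep 9, 2003 + 12 days = Sep 21, 2003.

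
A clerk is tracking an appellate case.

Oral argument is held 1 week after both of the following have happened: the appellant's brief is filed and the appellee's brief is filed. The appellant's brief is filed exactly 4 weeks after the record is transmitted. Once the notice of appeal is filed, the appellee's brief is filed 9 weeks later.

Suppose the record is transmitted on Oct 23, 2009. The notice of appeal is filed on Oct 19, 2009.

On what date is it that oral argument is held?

The record is transmitted: Oct 23, 2009.
The appellant's brief is filed: Oct 23, 2009 + 4 weeks = Nov 20, 2009.
The notice of appeal is filed: Oct 19, 2009.
The appellee's brief is filed: Oct 19, 2009 + 9 weeks = Dec 21, 2009.
Both prerequisites met — the appellant's brief is filed (Nov 20, 2009), the appellee's brief is filed (Dec 21, 2009); the later is Dec 21, 2009.
Oral argument is held: Dec 21, 2009 + 1 week = Dec 28, 2009.

Dec 28, 2009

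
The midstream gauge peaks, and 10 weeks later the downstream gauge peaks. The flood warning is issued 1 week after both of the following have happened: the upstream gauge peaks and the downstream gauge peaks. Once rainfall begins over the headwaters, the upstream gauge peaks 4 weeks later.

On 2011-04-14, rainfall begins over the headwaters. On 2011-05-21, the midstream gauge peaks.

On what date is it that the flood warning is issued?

2011-08-06

Rainfall begins over the headwaters: Apr 14, 2011.
The upstream gauge peaks: Apr 14, 2011 + 4 weeks = May 12, 2011.
The midstream gauge peaks: May 21, 2011.
The downstream gauge peaks: May 21, 2011 + 10 weeks = Jul 30, 2011.
Both prerequisites met — the upstream gauge peaks (May 12, 2011), the downstream gauge peaks (Jul 30, 2011); the later is Jul 30, 2011.
The flood warning is issued: Jul 30, 2011 + 1 week = Aug 6, 2011.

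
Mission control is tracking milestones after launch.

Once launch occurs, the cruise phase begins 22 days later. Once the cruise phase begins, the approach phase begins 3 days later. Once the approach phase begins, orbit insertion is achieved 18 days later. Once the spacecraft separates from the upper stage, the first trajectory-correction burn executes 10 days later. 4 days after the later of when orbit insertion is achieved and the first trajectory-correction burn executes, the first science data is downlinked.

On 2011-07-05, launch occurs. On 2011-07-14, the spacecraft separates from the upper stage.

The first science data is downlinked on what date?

2011-08-21

Launch occurs: Jul 5, 2011.
The cruise phase begins: Jul 5, 2011 + 22 days = Jul 27, 2011.
The approach phase begins: Jul 27, 2011 + 3 days = Jul 30, 2011.
Orbit insertion is achieved: Jul 30, 2011 + 18 days = Aug 17, 2011.
The spacecraft separates from the upper stage: Jul 14, 2011.
The first trajectory-correction burn executes: Jul 14, 2011 + 10 days = Jul 24, 2011.
Both prerequisites met — orbit insertion is achieved (Aug 17, 2011), the first trajectory-correction burn executes (Jul 24, 2011); the later is Aug 17, 2011.
The first science data is downlinked: Aug 17, 2011 + 4 days = Aug 21, 2011.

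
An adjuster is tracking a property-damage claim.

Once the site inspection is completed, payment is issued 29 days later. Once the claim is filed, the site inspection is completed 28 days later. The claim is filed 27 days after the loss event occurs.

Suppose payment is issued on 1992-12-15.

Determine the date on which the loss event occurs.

1992-09-22

Payment is issued: Dec 15, 1992.
The site inspection is completed: Dec 15, 1992 − 29 days = Nov 16, 1992.
The claim is filed: Nov 16, 1992 − 28 days = Oct 19, 1992.
The loss event occurs: Oct 19, 1992 − 27 days = Sep 22, 1992.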